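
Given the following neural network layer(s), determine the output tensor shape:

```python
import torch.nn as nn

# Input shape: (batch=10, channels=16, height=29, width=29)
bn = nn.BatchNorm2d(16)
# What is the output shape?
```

Input: (10, 16, 29, 29) -> Output: (10, 16, 29, 29)

Answer: (10, 16, 29, 29)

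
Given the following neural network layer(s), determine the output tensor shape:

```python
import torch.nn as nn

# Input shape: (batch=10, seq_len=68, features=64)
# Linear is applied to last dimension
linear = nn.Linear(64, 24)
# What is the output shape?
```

Input: (10, 68, 64) -> Output: (10, 68, 24)

Answer: (10, 68, 24)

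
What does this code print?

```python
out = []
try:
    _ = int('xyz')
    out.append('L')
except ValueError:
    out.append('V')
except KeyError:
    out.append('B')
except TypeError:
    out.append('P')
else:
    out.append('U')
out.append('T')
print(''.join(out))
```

Execution trace: 'V' (except ValueError) → 'T' (after the try/except). Output: VT

Answer: VT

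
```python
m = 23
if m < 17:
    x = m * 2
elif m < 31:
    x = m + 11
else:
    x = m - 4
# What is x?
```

Trace:
`m = 23` → m = 23
`if m < 17: ...` → m < 17 is False, m < 31 is True → x = 34
So x = 34

Answer: 34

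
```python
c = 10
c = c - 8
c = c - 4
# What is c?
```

Trace:
`c = 10` → c = 10
`c = c - 8` → c = 2
`c = c - 4` → c = -2
So c = -2

Answer: -2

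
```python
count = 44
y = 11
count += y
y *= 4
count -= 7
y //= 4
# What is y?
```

Trace:
`count = 44` → count = 44
`y = 11` → y = 11
`count += y` → count = 55
`y *= 4` → y = 44
`count -= 7` → count = 48
`y //= 4` → y = 11
So y = 11

Answer: 11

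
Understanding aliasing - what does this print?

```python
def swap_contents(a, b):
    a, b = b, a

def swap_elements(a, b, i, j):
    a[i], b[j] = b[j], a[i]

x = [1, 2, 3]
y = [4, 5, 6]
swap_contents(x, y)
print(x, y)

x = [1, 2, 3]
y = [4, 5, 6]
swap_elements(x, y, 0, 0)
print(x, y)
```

Key concept: parameter rebinding vs mutation.
Step by step:
`x = [1, 2, 3]` → x = [1, 2, 3]
`y = [4, 5, 6]` → y = [4, 5, 6]
`swap_contents(x, y)` → no visible change to tracked variables
`print(x, y)` → prints [1, 2, 3] [4, 5, 6]
`x = [1, 2, 3]` → x = [1, 2, 3]
`y = [4, 5, 6]` → y = [4, 5, 6]
`swap_elements(x, y, 0, 0)` → x = [4, 2, 3]; y = [1, 5, 6]
`print(x, y)` → prints [4, 2, 3] [1, 5, 6]

Answer:
[1, 2, 3] [4, 5, 6]
[4, 2, 3] [1, 5, 6]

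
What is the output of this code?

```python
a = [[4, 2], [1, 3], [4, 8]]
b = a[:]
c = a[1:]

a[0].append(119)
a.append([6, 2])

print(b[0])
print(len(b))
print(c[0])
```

Key concept: slice with nested mutation.
Step by step:
`a = [[4, 2], [1, 3], [4, 8]]` → a = [[4, 2], [1, 3], [4, 8]]
`b = a[:]` → b = [[4, 2], [1, 3], [4, 8]]
`c = a[1:]` → c = [[1, 3], [4, 8]]
`a[0].append(119)` → a = [[4, 2, 119], [1, 3], [4, 8]]; b = [[4, 2, 119], [1, 3], [4, 8]]
`a.append([6, 2])` → a = [[4, 2, 119], [1, 3], [4, 8], [6, 2]]
`print(b[0])` → prints [4, 2, 119]
`print(len(b))` → prints 3
`print(c[0])` → prints [1, 3]

Answer:
[4, 2, 119]
3
[1, 3]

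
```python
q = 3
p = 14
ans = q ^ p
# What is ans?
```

Trace:
`q = 3` → q = 3
`p = 14` → p = 14
`ans = q ^ p` → ans = 13
So ans = 13

Answer: 13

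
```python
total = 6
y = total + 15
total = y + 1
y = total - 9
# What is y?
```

Trace:
`total = 6` → total = 6
`y = total + 15` → y = 21
`total = y + 1` → total = 22
`y = total - 9` → y = 13
So y = 13

Answer: 13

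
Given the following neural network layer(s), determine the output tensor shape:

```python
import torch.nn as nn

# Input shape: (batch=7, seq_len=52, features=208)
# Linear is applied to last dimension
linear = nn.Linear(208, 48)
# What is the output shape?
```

Input: (7, 52, 208) -> Output: (7, 52, 48)

Answer: (7, 52, 48)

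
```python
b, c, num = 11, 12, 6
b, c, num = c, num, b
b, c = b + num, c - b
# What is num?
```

Trace:
`b, c, num = 11, 12, 6` → b = 11; c = 12; num = 6
`b, c, num = c, num, b` → b = 12; c = 6; num = 11
`b, c = b + num, c - b` → b = 23; c = -6
So num = 11

Answer: 11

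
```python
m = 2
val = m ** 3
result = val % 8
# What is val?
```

Trace:
`m = 2` → m = 2
`val = m ** 3` → val = 8
`result = val % 8` → result = 0
So val = 8

Answer: 8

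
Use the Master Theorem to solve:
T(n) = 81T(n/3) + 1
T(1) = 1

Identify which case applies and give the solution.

a=81, b=3, f(n)=1. log_3(81) = 4. Since c=0 < 4, Case 1 applies: T(n) = Θ(n^log_b(a)) = O(n^4).

Answer: O(n^4) - Case 1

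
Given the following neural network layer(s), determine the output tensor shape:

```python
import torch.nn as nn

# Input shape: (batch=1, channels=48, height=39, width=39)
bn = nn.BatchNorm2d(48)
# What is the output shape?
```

Input: (1, 48, 39, 39) -> Output: (1, 48, 39, 39)

Answer: (1, 48, 39, 39)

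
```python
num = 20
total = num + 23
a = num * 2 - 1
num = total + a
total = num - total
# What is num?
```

Trace:
`num = 20` → num = 20
`total = num + 23` → total = 43
`a = num * 2 - 1` → a = 39
`num = total + a` → num = 82
`total = num - total` → total = 39
So num = 82

Answer: 82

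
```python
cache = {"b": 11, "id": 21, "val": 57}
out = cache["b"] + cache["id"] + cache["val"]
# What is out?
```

Trace:
`cache = {"b": 11, "id": 21, "val": 57}` → cache = {'b': 11, 'id': 21, 'val': 57}
`out = cache["b"] + cache["id"] + cache["val"]` → out = 89
So out = 89

Answer: 89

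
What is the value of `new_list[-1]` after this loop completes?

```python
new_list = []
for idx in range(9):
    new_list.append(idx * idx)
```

Last element of squares 0 to 8
`new_list` takes the values: [] → [0] → [0, 1] → [0, 1, 4] → [0, 1, 4, 9] → [0, 1, 4, 9, 16] → [0, 1, 4, 9, 16, 25] → [0, 1, 4, 9, 16, 25, 36] → [0, 1, 4, 9, 16, 25, 36, 49] → [0, 1, 4, 9, 16, 25, 36, 49, 64]
So `new_list[-1]` = 64

Answer: 64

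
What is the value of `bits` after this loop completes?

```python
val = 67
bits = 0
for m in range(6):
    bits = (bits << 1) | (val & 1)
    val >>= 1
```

Reverse lowest 6 bits of 67
`bits` takes the values: 0 → 1 → 3 → 6 → 12 → 24 → 48

Answer: 48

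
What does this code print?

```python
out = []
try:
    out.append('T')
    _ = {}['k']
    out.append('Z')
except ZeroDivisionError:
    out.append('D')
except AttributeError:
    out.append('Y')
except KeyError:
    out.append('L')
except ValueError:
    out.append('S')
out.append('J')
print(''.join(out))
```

Execution trace: 'T' (try body) → 'L' (except KeyError) → 'J' (after the try/except). Output: TLJ

Answer: TLJ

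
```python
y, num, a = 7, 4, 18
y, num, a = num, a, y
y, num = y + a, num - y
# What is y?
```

Trace:
`y, num, a = 7, 4, 18` → y = 7; num = 4; a = 18
`y, num, a = num, a, y` → y = 4; num = 18; a = 7
`y, num = y + a, num - y` → y = 11; num = 14
So y = 11

Answer: 11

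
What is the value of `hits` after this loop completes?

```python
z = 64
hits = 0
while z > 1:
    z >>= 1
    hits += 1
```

Count right shifts until 1
`hits` takes the values: 0 → 1 → 2 → 3 → 4 → 5 → 6

Answer: 6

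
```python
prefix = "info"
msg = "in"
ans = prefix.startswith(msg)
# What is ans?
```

Trace:
`prefix = "info"` → prefix = 'info'
`msg = "in"` → msg = 'in'
`ans = prefix.startswith(msg)` → ans = True
So ans = True

Answer: True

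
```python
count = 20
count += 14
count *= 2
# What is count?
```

Trace:
`count = 20` → count = 20
`count += 14` → count = 34
`count *= 2` → count = 68
So count = 68

Answer: 68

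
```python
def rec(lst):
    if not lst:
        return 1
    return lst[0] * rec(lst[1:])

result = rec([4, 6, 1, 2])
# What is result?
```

Product over [4, 6, 1, 2] = 4 * 6 * 1 * 2 = 48

Answer: 48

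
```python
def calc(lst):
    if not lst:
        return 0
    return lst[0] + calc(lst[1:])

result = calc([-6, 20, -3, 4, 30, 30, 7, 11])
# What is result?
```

(-6) + 20 + (-3) + 4 + 30 + 30 + 7 + 11 + 0 = 93

Answer: 93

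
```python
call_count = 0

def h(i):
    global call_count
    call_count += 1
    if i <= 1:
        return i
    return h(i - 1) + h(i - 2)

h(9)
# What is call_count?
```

Calls(i) = 1 + Calls(i-1) + Calls(i-2); Calls(0)=Calls(1)=1. For i=9 this gives 109.

Answer: 109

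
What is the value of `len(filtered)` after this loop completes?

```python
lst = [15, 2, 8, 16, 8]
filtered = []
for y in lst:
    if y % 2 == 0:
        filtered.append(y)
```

Count even numbers in [15, 2, 8, 16, 8]
`filtered` takes the values: [] → [2] → [2, 8] → [2, 8, 16] → [2, 8, 16, 8]
So `len(filtered)` = 4

Answer: 4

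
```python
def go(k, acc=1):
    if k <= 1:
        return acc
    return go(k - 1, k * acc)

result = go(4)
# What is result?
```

Accumulator trace (n, acc): (4, 1) -> (3, 4) -> (2, 12) -> (1, 24) -> return 24

Answer: 24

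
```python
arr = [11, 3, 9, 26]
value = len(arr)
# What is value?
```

Trace:
`arr = [11, 3, 9, 26]` → arr = [11, 3, 9, 26]
`value = len(arr)` → value = 4
So value = 4

Answer: 4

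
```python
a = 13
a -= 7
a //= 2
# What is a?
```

Trace:
`a = 13` → a = 13
`a -= 7` → a = 6
`a //= 2` → a = 3
So a = 3

Answer: 3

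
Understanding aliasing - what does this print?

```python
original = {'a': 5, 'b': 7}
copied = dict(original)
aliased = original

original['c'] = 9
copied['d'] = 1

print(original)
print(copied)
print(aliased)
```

Key concept: dict() creates copy, assignment creates alias.
Step by step:
`original = {'a': 5, 'b': 7}` → original = {'a': 5, 'b': 7}
`copied = dict(original)` → copied = {'a': 5, 'b': 7}
`aliased = original` → aliased = {'a': 5, 'b': 7} (same object as original)
`original['c'] = 9` → original = {'a': 5, 'b': 7, 'c': 9} (same object as aliased); aliased = {'a': 5, 'b': 7, 'c': 9} (same object as original)
`copied['d'] = 1` → copied = {'a': 5, 'b': 7, 'd': 1}
`print(original)` → prints {'a': 5, 'b': 7, 'c': 9}
`print(copied)` → prints {'a': 5, 'b': 7, 'd': 1}
`print(aliased)` → prints {'a': 5, 'b': 7, 'c': 9}

Answer:
{'a': 5, 'b': 7, 'c': 9}
{'a': 5, 'b': 7, 'd': 1}
{'a': 5, 'b': 7, 'c': 9}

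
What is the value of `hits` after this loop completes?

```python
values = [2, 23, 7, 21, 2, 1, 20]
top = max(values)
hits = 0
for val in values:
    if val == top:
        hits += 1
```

Count of max value 23 in [2, 23, 7, 21, 2, 1, 20]
`hits` takes the values: 0 → 1

Answer: 1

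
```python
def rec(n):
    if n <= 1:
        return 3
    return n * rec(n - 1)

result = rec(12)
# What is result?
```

rec(12) = 12 * 11 * 10 * 9 * 8 * 7 * 6 * 5 * 4 * 3 * 2 * 3 = 1437004800

Answer: 1437004800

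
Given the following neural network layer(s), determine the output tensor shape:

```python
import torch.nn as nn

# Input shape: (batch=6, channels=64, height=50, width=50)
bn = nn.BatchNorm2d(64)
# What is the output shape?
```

Input: (6, 64, 50, 50) -> Output: (6, 64, 50, 50)

Answer: (6, 64, 50, 50)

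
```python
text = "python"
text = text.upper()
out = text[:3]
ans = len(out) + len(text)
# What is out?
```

Trace:
`text = "python"` → text = 'python'
`text = text.upper()` → text = 'PYTHON'
`out = text[:3]` → out = 'PYT'
`ans = len(out) + len(text)` → ans = 9
So out = 'PYT'

Answer: 'PYT'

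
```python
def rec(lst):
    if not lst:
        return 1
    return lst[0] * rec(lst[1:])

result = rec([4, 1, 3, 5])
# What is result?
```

Product over [4, 1, 3, 5] = 4 * 1 * 3 * 5 = 60

Answer: 60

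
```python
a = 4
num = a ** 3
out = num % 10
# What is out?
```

Trace:
`a = 4` → a = 4
`num = a ** 3` → num = 64
`out = num % 10` → out = 4
So out = 4

Answer: 4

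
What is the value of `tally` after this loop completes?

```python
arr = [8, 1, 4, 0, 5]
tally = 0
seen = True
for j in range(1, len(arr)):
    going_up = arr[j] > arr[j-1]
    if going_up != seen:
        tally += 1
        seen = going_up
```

Count direction changes in [8, 1, 4, 0, 5]
`tally` takes the values: 0 → 1 → 2 → 3 → 4

Answer: 4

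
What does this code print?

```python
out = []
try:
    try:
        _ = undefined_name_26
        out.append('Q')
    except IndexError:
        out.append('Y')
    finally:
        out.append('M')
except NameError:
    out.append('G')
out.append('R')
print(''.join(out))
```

Execution trace: 'M' (finally) → 'G' (outer except NameError) → 'R' (after the try/except). Output: MGR

Answer: MGR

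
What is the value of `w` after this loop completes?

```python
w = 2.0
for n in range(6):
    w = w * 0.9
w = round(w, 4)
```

Exponential decay: 2.0 * 0.9^6
`w` takes the values: 2.0 → 1.8 → 1.62 → 1.458 → 1.3122 → 1.18098 → 1.062882 → 1.0629

Answer: 1.0629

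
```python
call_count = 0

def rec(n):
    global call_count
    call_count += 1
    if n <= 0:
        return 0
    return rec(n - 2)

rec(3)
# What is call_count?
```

Linear recursion stepping by 2: 3 calls from n=3 down to ≤0.

Answer: 3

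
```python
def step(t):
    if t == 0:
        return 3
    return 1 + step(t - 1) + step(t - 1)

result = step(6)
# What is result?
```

step(t) = 1 + 2·step(t-1), step(0)=3. Closed form: (3+1)·2^6 - 1 = 255.

Answer: 255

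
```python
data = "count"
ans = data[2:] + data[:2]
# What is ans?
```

Trace:
`data = "count"` → data = 'count'
`ans = data[2:] + data[:2]` → ans = 'untco'
So ans = 'untco'

Answer: 'untco'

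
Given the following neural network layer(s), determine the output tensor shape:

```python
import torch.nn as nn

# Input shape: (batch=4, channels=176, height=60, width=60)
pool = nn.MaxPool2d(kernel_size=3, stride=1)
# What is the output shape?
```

Input: (4, 176, 60, 60) -> Output: (4, 176, 58, 58)

Answer: (4, 176, 58, 58)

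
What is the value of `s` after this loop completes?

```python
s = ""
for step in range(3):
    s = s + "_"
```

Repeat '_' 3 times
`s` takes the values: "" → "_" → "__" → "___"

Answer: "___"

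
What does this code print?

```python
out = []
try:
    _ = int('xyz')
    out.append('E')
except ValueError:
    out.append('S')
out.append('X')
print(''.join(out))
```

Execution trace: 'S' (except ValueError) → 'X' (after the try/except). Output: SX

Answer: SX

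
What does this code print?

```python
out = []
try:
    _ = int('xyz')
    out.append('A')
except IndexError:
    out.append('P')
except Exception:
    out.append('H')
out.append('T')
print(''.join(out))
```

Execution trace: 'H' (except Exception) → 'T' (after the try/except). Output: HT

Answer: HT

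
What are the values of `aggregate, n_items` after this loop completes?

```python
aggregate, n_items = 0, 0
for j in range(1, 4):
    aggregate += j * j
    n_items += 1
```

Sum of squares and count
`aggregate, n_items` takes the values: (0, 0) → (1, 0) → (1, 1) → (5, 1) → (5, 2) → (14, 2) → (14, 3)

Answer: 14, 3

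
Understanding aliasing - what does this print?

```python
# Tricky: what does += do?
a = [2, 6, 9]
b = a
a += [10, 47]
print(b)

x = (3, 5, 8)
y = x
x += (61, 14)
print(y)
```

Key concept: += behavior differs for mutable vs immutable.
Step by step:
`a = [2, 6, 9]` → a = [2, 6, 9]
`b = a` → b = [2, 6, 9] (same object as a)
`a += [10, 47]` → a = [2, 6, 9, 10, 47] (same object as b); b = [2, 6, 9, 10, 47] (same object as a)
`print(b)` → prints [2, 6, 9, 10, 47]
`x = (3, 5, 8)` → x = (3, 5, 8)
`y = x` → y = (3, 5, 8)
`x += (61, 14)` → x = (3, 5, 8, 61, 14)
`print(y)` → prints (3, 5, 8)

Answer:
[2, 6, 9, 10, 47]
(3, 5, 8)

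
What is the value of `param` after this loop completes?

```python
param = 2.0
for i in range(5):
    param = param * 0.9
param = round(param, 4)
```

Exponential decay: 2.0 * 0.9^5
`param` takes the values: 2.0 → 1.8 → 1.62 → 1.458 → 1.3122 → 1.18098 → 1.181

Answer: 1.181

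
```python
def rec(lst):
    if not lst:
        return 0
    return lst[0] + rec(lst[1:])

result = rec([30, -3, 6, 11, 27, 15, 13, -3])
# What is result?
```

30 + (-3) + 6 + 11 + 27 + 15 + 13 + (-3) + 0 = 96

Answer: 96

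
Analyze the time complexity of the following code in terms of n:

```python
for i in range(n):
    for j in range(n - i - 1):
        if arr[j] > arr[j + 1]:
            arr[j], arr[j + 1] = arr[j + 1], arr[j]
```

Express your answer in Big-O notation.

This is Bubble sort. Time complexity: O(n²).

Answer: O(n²)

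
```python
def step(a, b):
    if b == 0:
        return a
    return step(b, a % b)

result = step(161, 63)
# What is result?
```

step(161, 63) -> step(63, 35) -> step(35, 28) -> step(28, 7) -> step(7, 0) -> 7

Answer: 7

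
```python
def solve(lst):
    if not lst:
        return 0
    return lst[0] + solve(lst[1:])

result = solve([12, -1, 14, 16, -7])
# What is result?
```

12 + (-1) + 14 + 16 + (-7) + 0 = 34

Answer: 34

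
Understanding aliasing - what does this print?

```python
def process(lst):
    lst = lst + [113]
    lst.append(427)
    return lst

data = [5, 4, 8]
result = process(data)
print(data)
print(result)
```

Key concept: rebinding parameter vs mutation.
Step by step:
`data = [5, 4, 8]` → data = [5, 4, 8]
`result = process(data)` → result = [5, 4, 8, 113, 427]
`print(data)` → prints [5, 4, 8]
`print(result)` → prints [5, 4, 8, 113, 427]

Answer:
[5, 4, 8]
[5, 4, 8, 113, 427]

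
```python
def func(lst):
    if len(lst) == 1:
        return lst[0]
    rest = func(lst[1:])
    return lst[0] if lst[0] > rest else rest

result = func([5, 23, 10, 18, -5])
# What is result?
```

Recursive max over [5, 23, 10, 18, -5] = 23

Answer: 23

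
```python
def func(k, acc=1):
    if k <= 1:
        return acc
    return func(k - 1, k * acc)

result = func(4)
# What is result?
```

Accumulator trace (n, acc): (4, 1) -> (3, 4) -> (2, 12) -> (1, 24) -> return 24

Answer: 24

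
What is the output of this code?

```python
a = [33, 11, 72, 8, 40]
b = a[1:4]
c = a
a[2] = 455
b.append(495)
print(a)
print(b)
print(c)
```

Key concept: slice vs alias.
Step by step:
`a = [33, 11, 72, 8, 40]` → a = [33, 11, 72, 8, 40]
`b = a[1:4]` → b = [11, 72, 8]
`c = a` → c = [33, 11, 72, 8, 40] (same object as a)
`a[2] = 455` → a = [33, 11, 455, 8, 40] (same object as c); c = [33, 11, 455, 8, 40] (same object as a)
`b.append(495)` → b = [11, 72, 8, 495]
`print(a)` → prints [33, 11, 455, 8, 40]
`print(b)` → prints [11, 72, 8, 495]
`print(c)` → prints [33, 11, 455, 8, 40]

Answer:
[33, 11, 455, 8, 40]
[11, 72, 8, 495]
[33, 11, 455, 8, 40]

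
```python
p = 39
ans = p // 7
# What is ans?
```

Trace:
`p = 39` → p = 39
`ans = p // 7` → ans = 5
So ans = 5

Answer: 5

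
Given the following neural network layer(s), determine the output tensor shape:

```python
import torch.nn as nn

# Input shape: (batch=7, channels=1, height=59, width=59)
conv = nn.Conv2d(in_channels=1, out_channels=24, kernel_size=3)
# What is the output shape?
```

Input: (7, 1, 59, 59) -> Output: (7, 24, 57, 57)

Answer: (7, 24, 57, 57)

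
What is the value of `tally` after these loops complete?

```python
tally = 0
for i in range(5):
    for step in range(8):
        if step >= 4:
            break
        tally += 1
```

Inner breaks at 4, outer runs 5 times
`tally` takes the values: 0 → 1 → 2 → 3 → 4 → 5 → 6 → 7 → 8 → 9 → 10 → 11 → 12 → 13 → 14 → 15 → 16 → 17 → 18 → 19 → 20

Answer: 20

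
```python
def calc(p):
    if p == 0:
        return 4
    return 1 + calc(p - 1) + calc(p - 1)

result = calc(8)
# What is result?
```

calc(p) = 1 + 2·calc(p-1), calc(0)=4. Closed form: (4+1)·2^8 - 1 = 1279.

Answer: 1279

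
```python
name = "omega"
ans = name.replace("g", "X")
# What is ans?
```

Trace:
`name = "omega"` → name = 'omega'
`ans = name.replace("g", "X")` → ans = 'omeXa'
So ans = 'omeXa'

Answer: 'omeXa'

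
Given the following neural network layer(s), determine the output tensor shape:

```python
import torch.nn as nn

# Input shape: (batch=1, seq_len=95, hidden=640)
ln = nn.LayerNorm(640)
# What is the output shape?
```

Input: (1, 95, 640) -> Output: (1, 95, 640)

Answer: (1, 95, 640)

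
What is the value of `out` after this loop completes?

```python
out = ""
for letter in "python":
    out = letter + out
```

Reverse 'python'
`out` takes the values: "" → "p" → "yp" → "typ" → "htyp" → "ohtyp" → "nohtyp"

Answer: "nohtyp"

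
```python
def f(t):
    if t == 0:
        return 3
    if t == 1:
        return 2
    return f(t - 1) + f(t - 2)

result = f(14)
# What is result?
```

Build up from base cases: f(0)=3, f(1)=2, f(2)=5, f(3)=7, f(4)=12, f(5)=19, f(6)=31, ..., f(14)=1453

Answer: 1453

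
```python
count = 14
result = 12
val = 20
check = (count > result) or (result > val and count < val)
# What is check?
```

Trace:
`count = 14` → count = 14
`result = 12` → result = 12
`val = 20` → val = 20
`check = (count > result) or (result > val and count < val)` → check = True
So check = True

Answer: True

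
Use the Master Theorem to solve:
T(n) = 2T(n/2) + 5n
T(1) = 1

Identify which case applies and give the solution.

a=2, b=2, f(n)=5n. log_2(2) = 1. Since c=1 = 1, Case 2 applies: T(n) = Θ(n^log_b(a) · log n) = O(n log n).

Answer: O(n log n) - Case 2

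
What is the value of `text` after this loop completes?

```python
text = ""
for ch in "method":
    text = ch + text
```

Reverse 'method'
`text` takes the values: "" → "m" → "em" → "tem" → "htem" → "ohtem" → "dohtem"

Answer: "dohtem"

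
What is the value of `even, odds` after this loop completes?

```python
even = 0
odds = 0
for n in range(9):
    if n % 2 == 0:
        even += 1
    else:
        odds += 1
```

Count evens and odds in range(9)
`even, odds` takes the values: (0, 0) → (1, 0) → (1, 1) → (2, 1) → (2, 2) → (3, 2) → (3, 3) → (4, 3) → (4, 4) → (5, 4)

Answer: 5, 4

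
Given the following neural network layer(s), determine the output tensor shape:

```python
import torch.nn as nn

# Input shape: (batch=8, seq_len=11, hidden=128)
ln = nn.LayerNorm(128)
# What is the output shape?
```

Input: (8, 11, 128) -> Output: (8, 11, 128)

Answer: (8, 11, 128)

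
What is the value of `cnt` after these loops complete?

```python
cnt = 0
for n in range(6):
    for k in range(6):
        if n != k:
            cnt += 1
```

6² - 6 (exclude diagonal)
`cnt` takes the values: 0 → 1 → 2 → 3 → 4 → 5 → 6 → 7 → 8 → 9 → 10 → 11 → 12 → 13 → 14 → 15 → 16 → 17 → 18 → 19 → 20 → 21 → 22 → 23 → 24 → 25 → 26 → 27 → 28 → 29 → 30

Answer: 30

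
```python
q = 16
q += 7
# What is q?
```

Trace:
`q = 16` → q = 16
`q += 7` → q = 23
So q = 23

Answer: 23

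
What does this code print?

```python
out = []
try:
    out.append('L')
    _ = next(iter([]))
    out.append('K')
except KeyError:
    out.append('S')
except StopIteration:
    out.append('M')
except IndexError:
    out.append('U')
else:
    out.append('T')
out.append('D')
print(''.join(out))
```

Execution trace: 'L' (try body) → 'M' (except StopIteration) → 'D' (after the try/except). Output: LMD

Answer: LMD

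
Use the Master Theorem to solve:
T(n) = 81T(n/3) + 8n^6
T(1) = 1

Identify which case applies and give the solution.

a=81, b=3, f(n)=8n^6. log_3(81) = 4. Since c=6 > 4 and the regularity condition holds (81(n/3)^6 = (81/3^6)n^6 with 81/3^6 < 1), Case 3 applies: T(n) = Θ(f(n)) = O(n^6).

Answer: O(n^6) - Case 3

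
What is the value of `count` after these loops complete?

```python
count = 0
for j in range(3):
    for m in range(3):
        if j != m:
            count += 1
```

3² - 3 (exclude diagonal)
`count` takes the values: 0 → 1 → 2 → 3 → 4 → 5 → 6

Answer: 6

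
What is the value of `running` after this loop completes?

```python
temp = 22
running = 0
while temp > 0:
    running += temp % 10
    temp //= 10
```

Sum digits of 22
`running` takes the values: 0 → 2 → 4

Answer: 4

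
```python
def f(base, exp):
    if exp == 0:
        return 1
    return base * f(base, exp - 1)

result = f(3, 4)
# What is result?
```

f(3, 4) = 3 * 3 * 3 * 3 = 81

Answer: 81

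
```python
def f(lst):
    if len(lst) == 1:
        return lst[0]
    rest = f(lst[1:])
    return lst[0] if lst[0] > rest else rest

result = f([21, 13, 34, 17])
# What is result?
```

Recursive max over [21, 13, 34, 17] = 34

Answer: 34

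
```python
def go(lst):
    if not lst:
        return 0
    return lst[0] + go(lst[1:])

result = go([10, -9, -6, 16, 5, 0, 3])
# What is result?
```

10 + (-9) + (-6) + 16 + 5 + 0 + 3 + 0 = 19

Answer: 19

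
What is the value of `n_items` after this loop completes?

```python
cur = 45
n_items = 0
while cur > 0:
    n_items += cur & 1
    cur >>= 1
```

Count set bits in 45 (binary: 0b101101)
`n_items` takes the values: 0 → 1 → 2 → 3 → 4

Answer: 4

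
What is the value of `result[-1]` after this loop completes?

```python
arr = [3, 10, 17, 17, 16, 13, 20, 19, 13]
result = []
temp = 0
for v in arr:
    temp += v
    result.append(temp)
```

Cumulative sum ends at 128
`result` takes the values: [] → [3] → [3, 13] → [3, 13, 30] → [3, 13, 30, 47] → [3, 13, 30, 47, 63] → [3, 13, 30, 47, 63, 76] → [3, 13, 30, 47, 63, 76, 96] → [3, 13, 30, 47, 63, 76, 96, 115] → [3, 13, 30, 47, 63, 76, 96, 115, 128]
So `result[-1]` = 128

Answer: 128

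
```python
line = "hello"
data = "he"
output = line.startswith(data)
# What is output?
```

Trace:
`line = "hello"` → line = 'hello'
`data = "he"` → data = 'he'
`output = line.startswith(data)` → output = True
So output = True

Answer: True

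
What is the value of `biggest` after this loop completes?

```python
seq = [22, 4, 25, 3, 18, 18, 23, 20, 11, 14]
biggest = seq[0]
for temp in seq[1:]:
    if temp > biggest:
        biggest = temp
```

Maximum of [22, 4, 25, 3, 18, 18, 23, 20, 11, 14]
`biggest` takes the values: 22 → 25

Answer: 25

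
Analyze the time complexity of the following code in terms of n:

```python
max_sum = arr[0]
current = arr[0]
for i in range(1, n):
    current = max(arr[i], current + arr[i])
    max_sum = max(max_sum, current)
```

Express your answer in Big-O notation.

This is Kadane's algorithm for maximum subarray. Time complexity: O(n).

Answer: O(n)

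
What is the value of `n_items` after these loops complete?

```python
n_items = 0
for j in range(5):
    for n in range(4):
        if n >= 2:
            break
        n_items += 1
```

Inner breaks at 2, outer runs 5 times
`n_items` takes the values: 0 → 1 → 2 → 3 → 4 → 5 → 6 → 7 → 8 → 9 → 10

Answer: 10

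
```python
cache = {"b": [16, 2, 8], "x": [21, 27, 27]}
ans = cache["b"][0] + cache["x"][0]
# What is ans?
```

Trace:
`cache = {"b": [16, 2, 8], "x": [21, 27, 27]}` → cache = {'b': [16, 2, 8], 'x': [21, 27, 27]}
`ans = cache["b"][0] + cache["x"][0]` → ans = 37
So ans = 37

Answer: 37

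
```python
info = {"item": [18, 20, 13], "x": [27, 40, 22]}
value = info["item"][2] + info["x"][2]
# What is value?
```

Trace:
`info = {"item": [18, 20, 13], "x": [27, 40, 22]}` → info = {'item': [18, 20, 13], 'x': [27, 40, 22]}
`value = info["item"][2] + info["x"][2]` → value = 35
So value = 35

Answer: 35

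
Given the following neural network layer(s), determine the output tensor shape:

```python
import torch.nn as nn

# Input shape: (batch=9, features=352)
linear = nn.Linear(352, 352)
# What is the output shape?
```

Input: (9, 352) -> Output: (9, 352)

Answer: (9, 352)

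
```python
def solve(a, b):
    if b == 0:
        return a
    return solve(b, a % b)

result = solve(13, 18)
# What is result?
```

solve(13, 18) -> solve(18, 13) -> solve(13, 5) -> solve(5, 3) -> solve(3, 2) -> solve(2, 1) -> solve(1, 0) -> 1

Answer: 1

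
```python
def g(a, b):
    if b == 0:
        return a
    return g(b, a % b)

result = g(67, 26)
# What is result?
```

g(67, 26) -> g(26, 15) -> g(15, 11) -> g(11, 4) -> g(4, 3) -> g(3, 1) -> g(1, 0) -> 1

Answer: 1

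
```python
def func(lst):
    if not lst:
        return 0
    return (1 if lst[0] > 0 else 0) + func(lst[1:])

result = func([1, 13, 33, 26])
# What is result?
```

Count of positive elements in [1, 13, 33, 26] = 4

Answer: 4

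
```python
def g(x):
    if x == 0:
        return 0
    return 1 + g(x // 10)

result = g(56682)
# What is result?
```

Count of digits of 56682: 5

Answer: 5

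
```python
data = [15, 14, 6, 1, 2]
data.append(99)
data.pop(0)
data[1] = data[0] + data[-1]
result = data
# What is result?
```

Trace:
`data = [15, 14, 6, 1, 2]` → data = [15, 14, 6, 1, 2]
`data.append(99)` → data = [15, 14, 6, 1, 2, 99]
`data.pop(0)` → data = [14, 6, 1, 2, 99]
`data[1] = data[0] + data[-1]` → data = [14, 113, 1, 2, 99]
`result = data` → result = [14, 113, 1, 2, 99]
So result = [14, 113, 1, 2, 99]

Answer: [14, 113, 1, 2, 99]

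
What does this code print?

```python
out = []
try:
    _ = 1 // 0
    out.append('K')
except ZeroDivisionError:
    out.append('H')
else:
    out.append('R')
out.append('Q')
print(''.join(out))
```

Execution trace: 'H' (except ZeroDivisionError) → 'Q' (after the try/except). Output: HQ

Answer: HQ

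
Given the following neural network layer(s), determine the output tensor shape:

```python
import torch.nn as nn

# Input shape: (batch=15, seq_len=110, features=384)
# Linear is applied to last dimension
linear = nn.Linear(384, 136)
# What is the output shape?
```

Input: (15, 110, 384) -> Output: (15, 110, 136)

Answer: (15, 110, 136)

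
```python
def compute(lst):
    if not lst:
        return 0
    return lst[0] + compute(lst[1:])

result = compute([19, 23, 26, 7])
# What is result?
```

19 + 23 + 26 + 7 + 0 = 75

Answer: 75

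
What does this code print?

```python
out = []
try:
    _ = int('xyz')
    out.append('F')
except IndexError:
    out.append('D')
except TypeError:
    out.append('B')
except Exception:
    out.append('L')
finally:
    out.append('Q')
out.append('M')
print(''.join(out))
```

Execution trace: 'L' (except Exception) → 'Q' (finally) → 'M' (after the try/except). Output: LQM

Answer: LQM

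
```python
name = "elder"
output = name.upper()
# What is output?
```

Trace:
`name = "elder"` → name = 'elder'
`output = name.upper()` → output = 'ELDER'
So output = 'ELDER'

Answer: 'ELDER'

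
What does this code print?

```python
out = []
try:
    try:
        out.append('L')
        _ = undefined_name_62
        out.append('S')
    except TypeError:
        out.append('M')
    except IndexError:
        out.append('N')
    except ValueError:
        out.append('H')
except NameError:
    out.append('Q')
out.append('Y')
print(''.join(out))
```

Execution trace: 'L' (inner try body) → 'Q' (outer except NameError) → 'Y' (after the try/except). Output: LQY

Answer: LQY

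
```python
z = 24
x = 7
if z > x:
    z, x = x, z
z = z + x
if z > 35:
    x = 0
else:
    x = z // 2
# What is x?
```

Trace:
`z = 24` → z = 24
`x = 7` → x = 7
`if z > x: ...` → z > x is True → z = 7; x = 24
`z = z + x` → z = 31
`if z > 35: ...` → z > 35 is False, take else branch → x = 15
So x = 15

Answer: 15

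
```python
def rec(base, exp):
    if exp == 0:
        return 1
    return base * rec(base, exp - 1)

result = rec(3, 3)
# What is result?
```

rec(3, 3) = 3 * 3 * 3 = 27

Answer: 27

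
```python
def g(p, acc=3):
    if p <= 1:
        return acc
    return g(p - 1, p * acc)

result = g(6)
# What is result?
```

Accumulator trace (n, acc): (6, 3) -> (5, 18) -> (4, 90) -> (3, 360) -> (2, 1080) -> (1, 2160) -> return 2160

Answer: 2160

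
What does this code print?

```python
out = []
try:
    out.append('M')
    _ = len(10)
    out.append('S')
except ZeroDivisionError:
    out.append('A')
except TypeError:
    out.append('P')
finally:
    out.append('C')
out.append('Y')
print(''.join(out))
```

Execution trace: 'M' (try body) → 'P' (except TypeError) → 'C' (finally) → 'Y' (after the try/except). Output: MPCY

Answer: MPCY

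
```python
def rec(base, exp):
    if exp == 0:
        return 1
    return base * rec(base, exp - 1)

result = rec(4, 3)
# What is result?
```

rec(4, 3) = 4 * 4 * 4 = 64

Answer: 64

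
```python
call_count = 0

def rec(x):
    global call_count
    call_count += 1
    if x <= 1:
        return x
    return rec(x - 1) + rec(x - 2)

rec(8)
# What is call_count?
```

Calls(x) = 1 + Calls(x-1) + Calls(x-2); Calls(0)=Calls(1)=1. For x=8 this gives 67.

Answer: 67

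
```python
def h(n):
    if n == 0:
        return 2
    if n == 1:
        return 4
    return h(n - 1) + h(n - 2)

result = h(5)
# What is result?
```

Build up from base cases: h(0)=2, h(1)=4, h(2)=6, h(3)=10, h(4)=16, h(5)=26

Answer: 26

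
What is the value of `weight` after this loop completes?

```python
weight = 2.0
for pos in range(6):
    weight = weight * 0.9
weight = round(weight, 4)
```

Exponential decay: 2.0 * 0.9^6
`weight` takes the values: 2.0 → 1.8 → 1.62 → 1.458 → 1.3122 → 1.18098 → 1.062882 → 1.0629

Answer: 1.0629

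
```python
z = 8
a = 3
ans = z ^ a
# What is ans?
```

Trace:
`z = 8` → z = 8
`a = 3` → a = 3
`ans = z ^ a` → ans = 11
So ans = 11

Answer: 11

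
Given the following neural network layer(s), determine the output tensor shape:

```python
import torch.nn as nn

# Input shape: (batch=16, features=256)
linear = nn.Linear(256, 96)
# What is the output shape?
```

Input: (16, 256) -> Output: (16, 96)

Answer: (16, 96)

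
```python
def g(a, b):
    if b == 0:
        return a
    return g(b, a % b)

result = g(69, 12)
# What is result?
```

g(69, 12) -> g(12, 9) -> g(9, 3) -> g(3, 0) -> 3

Answer: 3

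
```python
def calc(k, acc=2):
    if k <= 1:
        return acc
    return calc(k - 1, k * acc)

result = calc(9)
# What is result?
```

Accumulator trace (n, acc): (9, 2) -> (8, 18) -> (7, 144) -> (6, 1008) -> (5, 6048) -> (4, 30240) -> (3, 120960) -> (2, 362880) -> (1, 725760) -> return 725760

Answer: 725760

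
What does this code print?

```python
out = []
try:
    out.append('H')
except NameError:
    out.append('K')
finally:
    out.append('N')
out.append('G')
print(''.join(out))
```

Execution trace: 'H' (try body, no exception) → 'N' (finally) → 'G' (after the try/except). Output: HNG

Answer: HNG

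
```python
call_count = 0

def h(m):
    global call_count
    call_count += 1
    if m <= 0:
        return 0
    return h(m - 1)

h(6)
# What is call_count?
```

Linear recursion stepping by 1: 7 calls from m=6 down to ≤0.

Answer: 7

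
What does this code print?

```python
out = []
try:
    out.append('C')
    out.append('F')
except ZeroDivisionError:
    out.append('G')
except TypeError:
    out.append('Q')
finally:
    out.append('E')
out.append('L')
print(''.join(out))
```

Execution trace: 'C' (try body) → 'F' (try body, no exception) → 'E' (finally) → 'L' (after the try/except). Output: CFEL

Answer: CFEL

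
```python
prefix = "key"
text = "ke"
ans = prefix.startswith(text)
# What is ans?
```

Trace:
`prefix = "key"` → prefix = 'key'
`text = "ke"` → text = 'ke'
`ans = prefix.startswith(text)` → ans = True
So ans = True

Answer: True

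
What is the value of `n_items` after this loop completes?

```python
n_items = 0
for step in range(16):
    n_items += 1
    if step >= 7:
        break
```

Loop breaks when step reaches 7, n_items is 8
`n_items` takes the values: 0 → 1 → 2 → 3 → 4 → 5 → 6 → 7 → 8

Answer: 8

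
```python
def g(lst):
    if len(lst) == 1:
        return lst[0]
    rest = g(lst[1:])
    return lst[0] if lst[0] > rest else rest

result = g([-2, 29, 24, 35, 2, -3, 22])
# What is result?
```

Recursive max over [-2, 29, 24, 35, 2, -3, 22] = 35

Answer: 35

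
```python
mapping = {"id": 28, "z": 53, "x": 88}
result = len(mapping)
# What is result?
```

Trace:
`mapping = {"id": 28, "z": 53, "x": 88}` → mapping = {'id': 28, 'z': 53, 'x': 88}
`result = len(mapping)` → result = 3
So result = 3

Answer: 3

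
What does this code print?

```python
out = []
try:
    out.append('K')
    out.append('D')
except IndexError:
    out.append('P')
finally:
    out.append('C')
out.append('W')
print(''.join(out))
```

Execution trace: 'K' (try body) → 'D' (try body, no exception) → 'C' (finally) → 'W' (after the try/except). Output: KDCW

Answer: KDCW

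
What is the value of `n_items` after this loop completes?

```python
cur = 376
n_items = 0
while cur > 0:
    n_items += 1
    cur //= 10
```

Count digits by repeated division by 10
`n_items` takes the values: 0 → 1 → 2 → 3

Answer: 3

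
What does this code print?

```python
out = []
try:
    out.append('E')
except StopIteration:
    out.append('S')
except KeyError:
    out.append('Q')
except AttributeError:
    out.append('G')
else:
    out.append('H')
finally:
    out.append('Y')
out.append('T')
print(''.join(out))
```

Execution trace: 'E' (try body, no exception) → 'H' (else) → 'Y' (finally) → 'T' (after the try/except). Output: EHYT

Answer: EHYT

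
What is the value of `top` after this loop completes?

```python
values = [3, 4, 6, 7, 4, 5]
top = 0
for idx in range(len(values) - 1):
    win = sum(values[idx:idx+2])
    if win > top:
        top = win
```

Max sum of 2-element window in [3, 4, 6, 7, 4, 5]
`top` takes the values: 0 → 7 → 10 → 13

Answer: 13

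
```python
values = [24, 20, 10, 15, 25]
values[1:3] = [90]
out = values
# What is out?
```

Trace:
`values = [24, 20, 10, 15, 25]` → values = [24, 20, 10, 15, 25]
`values[1:3] = [90]` → values = [24, 90, 15, 25]
`out = values` → out = [24, 90, 15, 25]
So out = [24, 90, 15, 25]

Answer: [24, 90, 15, 25]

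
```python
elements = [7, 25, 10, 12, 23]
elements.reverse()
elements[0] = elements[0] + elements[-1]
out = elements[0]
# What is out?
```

Trace:
`elements = [7, 25, 10, 12, 23]` → elements = [7, 25, 10, 12, 23]
`elements.reverse()` → elements = [23, 12, 10, 25, 7]
`elements[0] = elements[0] + elements[-1]` → elements = [30, 12, 10, 25, 7]
`out = elements[0]` → out = 30
So out = 30

Answer: 30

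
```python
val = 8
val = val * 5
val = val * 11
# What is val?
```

Trace:
`val = 8` → val = 8
`val = val * 5` → val = 40
`val = val * 11` → val = 440
So val = 440

Answer: 440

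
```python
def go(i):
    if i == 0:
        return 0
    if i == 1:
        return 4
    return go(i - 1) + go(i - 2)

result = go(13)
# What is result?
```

Build up from base cases: go(0)=0, go(1)=4, go(2)=4, go(3)=8, go(4)=12, go(5)=20, go(6)=32, ..., go(13)=932

Answer: 932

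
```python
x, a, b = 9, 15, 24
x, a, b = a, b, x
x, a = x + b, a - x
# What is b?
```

Trace:
`x, a, b = 9, 15, 24` → x = 9; a = 15; b = 24
`x, a, b = a, b, x` → x = 15; a = 24; b = 9
`x, a = x + b, a - x` → x = 24; a = 9
So b = 9

Answer: 9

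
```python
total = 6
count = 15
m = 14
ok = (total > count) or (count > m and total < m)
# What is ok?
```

Trace:
`total = 6` → total = 6
`count = 15` → count = 15
`m = 14` → m = 14
`ok = (total > count) or (count > m and total < m)` → ok = True
So ok = True

Answer: True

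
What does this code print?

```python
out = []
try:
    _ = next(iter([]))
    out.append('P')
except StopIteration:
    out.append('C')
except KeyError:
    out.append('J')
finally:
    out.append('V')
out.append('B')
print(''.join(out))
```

Execution trace: 'C' (except StopIteration) → 'V' (finally) → 'B' (after the try/except). Output: CVB

Answer: CVB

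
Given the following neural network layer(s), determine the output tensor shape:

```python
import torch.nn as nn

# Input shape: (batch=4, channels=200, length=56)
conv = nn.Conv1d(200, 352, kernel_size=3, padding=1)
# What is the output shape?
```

Input: (4, 200, 56) -> Output: (4, 352, 56)

Answer: (4, 352, 56)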